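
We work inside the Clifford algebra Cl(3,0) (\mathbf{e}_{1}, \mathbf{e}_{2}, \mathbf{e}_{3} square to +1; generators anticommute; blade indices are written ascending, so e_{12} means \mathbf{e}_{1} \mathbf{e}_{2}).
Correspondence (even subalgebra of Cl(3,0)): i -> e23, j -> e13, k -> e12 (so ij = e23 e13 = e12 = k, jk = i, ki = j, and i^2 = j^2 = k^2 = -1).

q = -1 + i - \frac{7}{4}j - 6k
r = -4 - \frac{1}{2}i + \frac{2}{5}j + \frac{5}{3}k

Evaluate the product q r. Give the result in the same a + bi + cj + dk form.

In blades: q = -1 - 6 e_{12} - \frac{7}{4} e_{13} + e_{23}, r = -4 + \frac{5}{3} e_{12} + \frac{2}{5} e_{13} - \frac{1}{2} e_{23}.
Distribute q over r term by term (generator squares from the signature, products reordered to ascending indices): (-1)*r = 4 - \frac{5}{3} e_{12} - \frac{2}{5} e_{13} + \frac{1}{2} e_{23}; (-6 e_{12})*r = 10 + 24 e_{12} + 3 e_{13} + \frac{12}{5} e_{23}; (-\frac{7}{4} e_{13})*r = \frac{7}{10} - \frac{7}{8} e_{12} + 7 e_{13} - \frac{35}{12} e_{23}; (e_{23})*r = \frac{1}{2} + \frac{2}{5} e_{12} - \frac{5}{3} e_{13} - 4 e_{23}.
Sum: \frac{76}{5} + \frac{2623}{120} e_{12} + \frac{119}{15} e_{13} - \frac{241}{60} e_{23}; translating back through the correspondence:
Answer: \frac{76}{5} - \frac{241}{60}i + \frac{119}{15}j + \frac{2623}{120}k


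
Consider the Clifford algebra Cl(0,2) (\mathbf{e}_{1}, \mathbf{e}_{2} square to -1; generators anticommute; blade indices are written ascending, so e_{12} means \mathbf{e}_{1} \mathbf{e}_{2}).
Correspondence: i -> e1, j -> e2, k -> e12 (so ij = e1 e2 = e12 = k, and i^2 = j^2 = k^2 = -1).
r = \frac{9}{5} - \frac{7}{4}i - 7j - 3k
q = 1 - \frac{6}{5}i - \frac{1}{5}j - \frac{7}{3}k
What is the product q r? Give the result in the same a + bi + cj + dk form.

In blades: q = 1 - \frac{6}{5} e_{1} - \frac{1}{5} e_{2} - \frac{7}{3} e_{12}, r = \frac{9}{5} - \frac{7}{4} e_{1} - 7 e_{2} - 3 e_{12}.
Distribute q over r term by term (generator squares from the signature, products reordered to ascending indices): (1)*r = \frac{9}{5} - \frac{7}{4} e_{1} - 7 e_{2} - 3 e_{12}; (-\frac{6}{5} e_{1})*r = -\frac{21}{10} - \frac{54}{25} e_{1} - \frac{18}{5} e_{2} + \frac{42}{5} e_{12}; (-\frac{1}{5} e_{2})*r = -\frac{7}{5} + \frac{3}{5} e_{1} - \frac{9}{25} e_{2} - \frac{7}{20} e_{12}; (-\frac{7}{3} e_{12})*r = -7 - \frac{49}{3} e_{1} + \frac{49}{12} e_{2} - \frac{21}{5} e_{12}.
Sum: -\frac{87}{10} - \frac{5893}{300} e_{1} - \frac{2063}{300} e_{2} + \frac{17}{20} e_{12}; translating back through the correspondence:
Answer: -\frac{87}{10} - \frac{5893}{300}i - \frac{2063}{300}j + \frac{17}{20}k


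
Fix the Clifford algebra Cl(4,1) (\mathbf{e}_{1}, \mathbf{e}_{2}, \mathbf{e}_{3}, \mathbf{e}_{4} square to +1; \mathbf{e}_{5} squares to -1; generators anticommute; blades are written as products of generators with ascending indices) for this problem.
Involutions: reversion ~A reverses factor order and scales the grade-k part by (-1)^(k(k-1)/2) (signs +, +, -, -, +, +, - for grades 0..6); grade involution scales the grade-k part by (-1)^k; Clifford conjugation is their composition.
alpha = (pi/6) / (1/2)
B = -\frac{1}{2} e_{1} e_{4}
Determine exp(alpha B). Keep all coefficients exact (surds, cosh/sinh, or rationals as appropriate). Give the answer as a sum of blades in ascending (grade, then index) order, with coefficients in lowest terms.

B^2 = (-\frac{1}{2})^2*(e_{1} e_{4})^2 = \frac{1}{4}*(-1) = -\frac{1}{4} (a basis 2-blade squares to minus the product of its generators' squares).
B^2 = -\frac{1}{4} — since the square is negative, the closed form is circular: l = \frac{1}{2}, alpha*l = \frac{\pi}{6}, so exp(alpha B) = cos(\frac{\pi}{6}) + (sin(\frac{\pi}{6})/(\frac{1}{2}))*B = \frac{\sqrt{3}}{2} + (1)*B.
Answer: \frac{\sqrt{3}}{2} - \frac{1}{2} e_{1} e_{4}


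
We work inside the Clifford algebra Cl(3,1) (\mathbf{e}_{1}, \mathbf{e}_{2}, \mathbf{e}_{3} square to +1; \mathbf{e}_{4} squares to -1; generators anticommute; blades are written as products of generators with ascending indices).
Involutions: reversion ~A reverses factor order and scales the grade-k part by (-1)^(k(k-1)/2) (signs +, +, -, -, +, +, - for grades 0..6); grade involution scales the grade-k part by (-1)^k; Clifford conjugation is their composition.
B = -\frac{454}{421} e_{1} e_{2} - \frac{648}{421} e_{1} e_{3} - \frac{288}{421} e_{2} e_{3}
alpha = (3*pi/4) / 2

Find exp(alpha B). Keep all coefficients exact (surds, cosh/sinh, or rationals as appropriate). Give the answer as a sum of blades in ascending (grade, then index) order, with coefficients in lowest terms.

B^2 term by term: the squares give (-\frac{454}{421})^2*(e_{1} e_{2})^2 + (-\frac{648}{421})^2*(e_{1} e_{3})^2 + (-\frac{288}{421})^2*(e_{2} e_{3})^2 = \frac{206116}{177241}*(-1) + \frac{419904}{177241}*(-1) + \frac{82944}{177241}*(-1) = -4 (each basis 2-blade squares to minus the product of its generators' squares); cross terms between blades sharing an index anticommute and cancel. So B^2 = -4.
B^2 = -4 — B^2 < 0, so the exponential closes trigonometrically: l = 2, alpha*l = \frac{3 \pi}{4}, so exp(alpha B) = cos(\frac{3 \pi}{4}) + (sin(\frac{3 \pi}{4})/2)*B = - \frac{\sqrt{2}}{2} + (\frac{\sqrt{2}}{4})*B.
Answer: - \frac{\sqrt{2}}{2} - \frac{227 \sqrt{2}}{842} e_{1} e_{2} - \frac{162 \sqrt{2}}{421} e_{1} e_{3} - \frac{72 \sqrt{2}}{421} e_{2} e_{3}


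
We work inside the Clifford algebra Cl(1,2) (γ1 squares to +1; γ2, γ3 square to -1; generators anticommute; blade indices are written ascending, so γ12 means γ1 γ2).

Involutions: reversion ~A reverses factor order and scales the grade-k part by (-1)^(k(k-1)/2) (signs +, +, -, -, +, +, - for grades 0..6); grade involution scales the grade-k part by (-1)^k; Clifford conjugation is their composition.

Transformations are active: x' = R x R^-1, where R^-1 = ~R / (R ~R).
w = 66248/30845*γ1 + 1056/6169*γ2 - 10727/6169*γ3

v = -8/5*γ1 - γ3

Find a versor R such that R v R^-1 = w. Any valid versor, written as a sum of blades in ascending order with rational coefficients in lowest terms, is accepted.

A norm check does it: q(v) = q(w) = 39/25, hence R = v + w = 16896/30845*γ1 + 1056/6169*γ2 - 16896/6169*γ3 realises the map — parallel part kept, (v - w)/2 negated, v carried to w.
Answer: 16896/30845*γ1 + 1056/6169*γ2 - 16896/6169*γ3


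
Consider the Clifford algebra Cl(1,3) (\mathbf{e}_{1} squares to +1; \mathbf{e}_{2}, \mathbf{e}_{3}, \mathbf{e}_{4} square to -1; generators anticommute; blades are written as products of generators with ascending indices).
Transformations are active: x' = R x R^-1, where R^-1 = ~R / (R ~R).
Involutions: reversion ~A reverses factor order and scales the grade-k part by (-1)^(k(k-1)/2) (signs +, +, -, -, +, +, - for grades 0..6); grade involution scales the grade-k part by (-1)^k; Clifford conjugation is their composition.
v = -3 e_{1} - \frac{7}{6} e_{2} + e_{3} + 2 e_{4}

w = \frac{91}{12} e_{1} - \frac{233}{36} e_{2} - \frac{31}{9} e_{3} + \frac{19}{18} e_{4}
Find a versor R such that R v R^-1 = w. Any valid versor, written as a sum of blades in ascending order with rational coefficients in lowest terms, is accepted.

Take R = v + w = \frac{55}{12} e_{1} - \frac{275}{36} e_{2} - \frac{22}{9} e_{3} + \frac{55}{18} e_{4}. Because q(v) = q(w) = \frac{95}{36}, conjugation by R sends v exactly to w.
Answer: \frac{55}{12} e_{1} - \frac{275}{36} e_{2} - \frac{22}{9} e_{3} + \frac{55}{18} e_{4}


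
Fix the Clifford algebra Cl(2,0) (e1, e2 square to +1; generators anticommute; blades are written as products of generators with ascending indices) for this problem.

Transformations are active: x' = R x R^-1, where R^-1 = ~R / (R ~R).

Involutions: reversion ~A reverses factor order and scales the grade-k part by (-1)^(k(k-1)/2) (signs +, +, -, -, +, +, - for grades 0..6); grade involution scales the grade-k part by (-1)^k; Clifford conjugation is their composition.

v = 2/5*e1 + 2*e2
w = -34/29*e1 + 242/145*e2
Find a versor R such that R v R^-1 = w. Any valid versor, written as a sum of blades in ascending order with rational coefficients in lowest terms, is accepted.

Since q(v) = q(w) = 104/25, the sum R = v + w = -112/145*e1 + 532/145*e2 does the job whenever invertible.
Answer: -112/145*e1 + 532/145*e2


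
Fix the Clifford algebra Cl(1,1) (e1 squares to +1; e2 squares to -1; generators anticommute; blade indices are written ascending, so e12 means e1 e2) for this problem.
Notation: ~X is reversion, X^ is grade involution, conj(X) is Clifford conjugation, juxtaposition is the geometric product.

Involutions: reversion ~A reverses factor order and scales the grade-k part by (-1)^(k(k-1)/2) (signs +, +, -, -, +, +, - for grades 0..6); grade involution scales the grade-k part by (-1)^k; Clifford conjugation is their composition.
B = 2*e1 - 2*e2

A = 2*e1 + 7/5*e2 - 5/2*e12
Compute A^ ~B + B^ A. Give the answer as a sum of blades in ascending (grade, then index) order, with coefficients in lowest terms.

first term: -34/5 - 5*e1 + 5*e2 + 34/5*e12
second term: -34/5 - 5*e1 + 5*e2 - 34/5*e12
Answer: -68/5 - 10*e1 + 10*e2


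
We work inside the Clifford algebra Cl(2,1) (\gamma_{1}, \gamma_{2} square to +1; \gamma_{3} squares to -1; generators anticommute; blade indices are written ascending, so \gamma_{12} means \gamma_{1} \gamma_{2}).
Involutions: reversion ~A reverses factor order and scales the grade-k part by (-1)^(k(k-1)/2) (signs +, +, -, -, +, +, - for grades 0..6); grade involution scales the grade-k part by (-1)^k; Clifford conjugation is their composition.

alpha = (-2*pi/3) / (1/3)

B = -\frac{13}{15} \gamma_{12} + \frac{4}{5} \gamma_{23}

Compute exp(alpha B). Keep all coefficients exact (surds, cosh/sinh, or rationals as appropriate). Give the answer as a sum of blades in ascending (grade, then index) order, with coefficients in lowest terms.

B^2 term by term: the squares give (-\frac{13}{15})^2*(\gamma_{12})^2 + (\frac{4}{5})^2*(\gamma_{23})^2 = \frac{169}{225}*(-1) + \frac{16}{25}*(+1) = -\frac{1}{9} (each basis 2-blade squares to minus the product of its generators' squares); cross terms between blades sharing an index anticommute and cancel. So B^2 = -\frac{1}{9}.
B^2 = -\frac{1}{9} — B^2 < 0, so the exponential closes trigonometrically: l = \frac{1}{3}, alpha*l = - \frac{2 \pi}{3}, so exp(alpha B) = cos(- \frac{2 \pi}{3}) + (sin(- \frac{2 \pi}{3})/(\frac{1}{3}))*B = - \frac{1}{2} + (- \frac{3 \sqrt{3}}{2})*B.
Answer: - \frac{1}{2} + \frac{13 \sqrt{3}}{10} \gamma_{12} - \frac{6 \sqrt{3}}{5} \gamma_{23}


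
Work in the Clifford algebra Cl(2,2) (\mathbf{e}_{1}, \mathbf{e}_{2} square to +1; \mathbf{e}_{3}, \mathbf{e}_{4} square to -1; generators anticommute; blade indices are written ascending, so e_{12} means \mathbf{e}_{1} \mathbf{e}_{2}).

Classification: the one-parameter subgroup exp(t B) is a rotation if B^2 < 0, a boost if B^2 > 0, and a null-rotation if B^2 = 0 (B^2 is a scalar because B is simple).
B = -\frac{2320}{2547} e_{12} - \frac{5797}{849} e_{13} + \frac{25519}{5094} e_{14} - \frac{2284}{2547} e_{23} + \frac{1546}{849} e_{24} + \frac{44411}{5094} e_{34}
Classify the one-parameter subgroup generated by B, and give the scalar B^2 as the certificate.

B^2 term by term: the squares give (-\frac{2320}{2547})^2*(e_{12})^2 + (-\frac{5797}{849})^2*(e_{13})^2 + (\frac{25519}{5094})^2*(e_{14})^2 + (-\frac{2284}{2547})^2*(e_{23})^2 + (\frac{1546}{849})^2*(e_{24})^2 + (\frac{44411}{5094})^2*(e_{34})^2 = \frac{5382400}{6487209}*(-1) + \frac{33605209}{720801}*(+1) + \frac{651219361}{25948836}*(+1) + \frac{5216656}{6487209}*(+1) + \frac{2390116}{720801}*(+1) + \frac{1972336921}{25948836}*(-1) = -1 (each basis 2-blade squares to minus the product of its generators' squares); cross terms between blades sharing an index anticommute and cancel; the commuting (index-disjoint) pairs give grade-4 terms 2*c*c'*(blade product), which cancel blade by blade — e_{1234}: -\frac{103033520}{6487209} + \frac{17924324}{720801} - \frac{58285396}{6487209} = 0 — confirming B is simple. So B^2 = -1.
Answer: rotation, certificate B^2 = -1. Check the certificate: B^2 = -1, and that sign is decisive whatever form B takes.


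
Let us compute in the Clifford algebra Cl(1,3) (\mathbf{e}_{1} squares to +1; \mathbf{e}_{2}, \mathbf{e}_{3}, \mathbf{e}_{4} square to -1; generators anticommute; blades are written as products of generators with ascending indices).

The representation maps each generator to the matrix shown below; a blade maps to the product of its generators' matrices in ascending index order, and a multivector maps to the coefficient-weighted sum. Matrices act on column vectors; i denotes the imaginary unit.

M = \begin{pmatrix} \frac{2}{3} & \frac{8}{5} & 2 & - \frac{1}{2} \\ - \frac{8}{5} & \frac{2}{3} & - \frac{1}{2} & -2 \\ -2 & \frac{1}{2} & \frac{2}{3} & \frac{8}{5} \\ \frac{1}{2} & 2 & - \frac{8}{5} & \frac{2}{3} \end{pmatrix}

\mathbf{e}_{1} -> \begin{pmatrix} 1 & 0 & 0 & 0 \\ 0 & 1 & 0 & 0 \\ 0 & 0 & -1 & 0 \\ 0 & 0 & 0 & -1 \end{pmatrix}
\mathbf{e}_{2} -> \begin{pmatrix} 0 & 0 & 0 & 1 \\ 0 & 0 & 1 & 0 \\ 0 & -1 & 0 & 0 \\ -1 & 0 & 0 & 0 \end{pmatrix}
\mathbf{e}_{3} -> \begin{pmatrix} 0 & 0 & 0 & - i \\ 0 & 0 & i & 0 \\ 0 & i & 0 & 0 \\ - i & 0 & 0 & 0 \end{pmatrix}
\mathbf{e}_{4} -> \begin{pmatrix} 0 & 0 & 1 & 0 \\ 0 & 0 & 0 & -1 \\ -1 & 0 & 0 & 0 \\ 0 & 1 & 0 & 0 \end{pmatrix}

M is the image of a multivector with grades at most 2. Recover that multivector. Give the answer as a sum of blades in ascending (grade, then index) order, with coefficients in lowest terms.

Method: the blade images are trace-orthogonal — tr(rho(e_A) rho(e_B)^-1) = 4 if A = B and 0 otherwise — and rho(e_A)^-1 = (e_A)^2 * rho(e_A) with (e_A)^2 = +1 or -1, so the coefficient of e_A in the preimage is (e_A)^2 * tr(M rho(e_A))/4.
Nonzero projections over blades of grade <= 2: 1: (1)^2 = +1, tr(M 1) = \frac{8}{3}, coefficient \frac{2}{3}; e_{2}: (e_{2})^2 = -1, tr(M rho(e_{2})) = 2, coefficient -\frac{1}{2}; e_{4}: (e_{4})^2 = -1, tr(M rho(e_{4})) = -8, coefficient 2; e_{2} e_{4}: (e_{2} e_{4})^2 = -1, tr(M rho(e_{2} e_{4})) = - \frac{32}{5}, coefficient \frac{8}{5}. Every other blade of grade <= 2 projects to 0.
Answer: \frac{2}{3} - \frac{1}{2} e_{2} + 2 e_{4} + \frac{8}{5} e_{2} e_{4}


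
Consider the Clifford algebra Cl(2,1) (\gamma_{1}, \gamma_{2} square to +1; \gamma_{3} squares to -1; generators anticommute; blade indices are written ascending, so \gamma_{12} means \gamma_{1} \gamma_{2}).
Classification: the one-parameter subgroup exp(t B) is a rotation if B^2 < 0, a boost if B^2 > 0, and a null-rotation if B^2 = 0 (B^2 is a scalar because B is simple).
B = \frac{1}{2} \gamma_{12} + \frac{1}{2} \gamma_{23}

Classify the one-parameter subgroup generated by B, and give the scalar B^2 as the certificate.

B^2 term by term: the squares give (\frac{1}{2})^2*(\gamma_{12})^2 + (\frac{1}{2})^2*(\gamma_{23})^2 = \frac{1}{4}*(-1) + \frac{1}{4}*(+1) = 0 (each basis 2-blade squares to minus the product of its generators' squares); cross terms between blades sharing an index anticommute and cancel. So B^2 = 0.
Answer: null-rotation, certificate B^2 = 0. No conjugation can change B^2 = 0; the sign gives the class.


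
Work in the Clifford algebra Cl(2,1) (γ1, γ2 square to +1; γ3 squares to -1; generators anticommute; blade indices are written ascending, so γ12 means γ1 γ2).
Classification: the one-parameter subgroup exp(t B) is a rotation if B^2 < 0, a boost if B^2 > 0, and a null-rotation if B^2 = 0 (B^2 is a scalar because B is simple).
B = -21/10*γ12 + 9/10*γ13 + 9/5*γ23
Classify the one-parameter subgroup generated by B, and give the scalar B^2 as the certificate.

B^2 term by term: the squares give (-21/10)^2*(γ12)^2 + (9/10)^2*(γ13)^2 + (9/5)^2*(γ23)^2 = 441/100*(-1) + 81/100*(+1) + 81/25*(+1) = -9/25 (each basis 2-blade squares to minus the product of its generators' squares); cross terms between blades sharing an index anticommute and cancel. So B^2 = -9/25.
Answer: rotation, certificate B^2 = -9/25. Certificate logic: -9/25 is a conjugation-invariant scalar, so its sign fixes rotation versus boost versus null-rotation outright.


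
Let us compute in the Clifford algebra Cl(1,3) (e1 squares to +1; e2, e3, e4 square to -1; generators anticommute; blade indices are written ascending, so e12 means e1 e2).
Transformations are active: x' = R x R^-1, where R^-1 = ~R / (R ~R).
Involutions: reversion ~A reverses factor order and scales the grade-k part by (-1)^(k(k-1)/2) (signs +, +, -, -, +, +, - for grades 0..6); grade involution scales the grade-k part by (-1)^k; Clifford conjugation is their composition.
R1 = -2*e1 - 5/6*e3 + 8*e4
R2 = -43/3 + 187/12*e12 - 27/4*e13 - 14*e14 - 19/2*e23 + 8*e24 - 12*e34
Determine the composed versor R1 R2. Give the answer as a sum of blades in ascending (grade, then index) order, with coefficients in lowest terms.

Distribute over the terms of R1 (each basis-blade product reordered to ascending indices, repeated generators contracted through their squares):
(-2*e1) R2 = 86/3*e1 - 187/6*e2 + 27/2*e3 + 28*e4 + 19*e123 - 16*e124 + 24*e134
(-5/6*e3) R2 = 45/8*e1 + 95/12*e2 + 215/18*e3 - 10*e4 - 935/72*e123 - 35/3*e134 + 20/3*e234
(8*e4) R2 = -112*e1 + 64*e2 - 96*e3 - 344/3*e4 + 374/3*e124 - 54*e134 - 76*e234
Summing the partial products and collecting blades:
Answer: -1865/24*e1 + 163/4*e2 - 635/9*e3 - 290/3*e4 + 433/72*e123 + 326/3*e124 - 125/3*e134 - 208/3*e234


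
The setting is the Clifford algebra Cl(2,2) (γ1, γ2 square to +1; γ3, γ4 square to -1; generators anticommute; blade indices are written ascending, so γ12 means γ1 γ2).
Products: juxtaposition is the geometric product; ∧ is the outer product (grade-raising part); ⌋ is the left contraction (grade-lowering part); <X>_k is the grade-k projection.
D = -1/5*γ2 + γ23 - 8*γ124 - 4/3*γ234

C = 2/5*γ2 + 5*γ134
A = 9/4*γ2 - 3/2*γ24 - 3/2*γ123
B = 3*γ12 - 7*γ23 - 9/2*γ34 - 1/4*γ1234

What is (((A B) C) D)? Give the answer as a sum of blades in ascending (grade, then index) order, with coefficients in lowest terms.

step 1: 15/4*γ1 - 45/4*γ3 + 3/8*γ4 - 3/8*γ13 + 9/2*γ14 + 27/4*γ23 + 21/2*γ34 - 27/4*γ124 + 9/16*γ134 - 81/8*γ234
step 2: -45/16 - 105/2*γ1 - 126/5*γ3 - 15/8*γ4 - 393/8*γ12 - 15/8*γ13 - 1071/20*γ14 - 117/4*γ23 - 3/20*γ24 + 147/10*γ34 + 3/20*γ123 - 711/20*γ124 + 21/5*γ234 + 9/40*γ1234
step 3: 1043/4 + 459/40*γ1 - 6935/16*γ2 - 157/20*γ3 - 34983/100*γ4 - 51/8*γ12 - 26019/200*γ13 - 1417/200*γ14 - 4141/400*γ23 + 18717/40*γ24 + 21/100*γ34 - 267/40*γ123 + 1429/100*γ124 - 40819/200*γ134 + 2787/200*γ234 + 4361/20*γ1234
Answer: 1043/4 + 459/40*γ1 - 6935/16*γ2 - 157/20*γ3 - 34983/100*γ4 - 51/8*γ12 - 26019/200*γ13 - 1417/200*γ14 - 4141/400*γ23 + 18717/40*γ24 + 21/100*γ34 - 267/40*γ123 + 1429/100*γ124 - 40819/200*γ134 + 2787/200*γ234 + 4361/20*γ1234


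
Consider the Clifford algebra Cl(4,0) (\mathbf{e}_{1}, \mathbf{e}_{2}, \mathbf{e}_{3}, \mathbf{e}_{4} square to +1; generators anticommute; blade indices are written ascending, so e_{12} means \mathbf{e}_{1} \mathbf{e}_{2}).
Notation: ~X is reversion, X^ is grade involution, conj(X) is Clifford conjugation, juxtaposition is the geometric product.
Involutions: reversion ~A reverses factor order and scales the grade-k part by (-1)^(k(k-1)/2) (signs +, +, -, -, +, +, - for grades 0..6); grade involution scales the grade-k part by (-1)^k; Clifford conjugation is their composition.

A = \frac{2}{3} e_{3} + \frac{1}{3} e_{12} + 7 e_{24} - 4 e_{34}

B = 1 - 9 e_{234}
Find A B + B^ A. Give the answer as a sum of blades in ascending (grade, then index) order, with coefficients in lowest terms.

first term: -36 e_{2} - \frac{187}{3} e_{3} + \frac{1}{3} e_{12} + 13 e_{24} - 4 e_{34} - 3 e_{134}
second term: 36 e_{2} + \frac{191}{3} e_{3} + \frac{1}{3} e_{12} + e_{24} - 4 e_{34} - 3 e_{134}
Answer: \frac{4}{3} e_{3} + \frac{2}{3} e_{12} + 14 e_{24} - 8 e_{34} - 6 e_{134}


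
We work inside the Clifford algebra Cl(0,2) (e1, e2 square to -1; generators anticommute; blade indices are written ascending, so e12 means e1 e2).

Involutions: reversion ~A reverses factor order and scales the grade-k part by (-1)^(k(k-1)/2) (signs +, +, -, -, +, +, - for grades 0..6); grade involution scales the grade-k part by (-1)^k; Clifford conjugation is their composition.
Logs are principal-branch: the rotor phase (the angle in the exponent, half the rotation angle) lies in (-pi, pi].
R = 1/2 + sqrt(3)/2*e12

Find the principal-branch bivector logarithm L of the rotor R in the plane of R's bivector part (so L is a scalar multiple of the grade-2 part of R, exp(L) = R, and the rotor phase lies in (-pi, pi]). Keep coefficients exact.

The scalar part of R is 1/2, which pins the rotor phase on the principal branch; dividing the bivector part by the sine of that phase recovers the unit plane, and L is the phase times that plane.
Concretely: cos(phase) = 1/2 gives phase = ±pi/3, and since phase/sin(phase) is even the sign is immaterial: L = (phase/sin(phase)) * <R>_2 = (2*sqrt(3)*pi/9) * <R>_2.
Answer: pi/3*e12


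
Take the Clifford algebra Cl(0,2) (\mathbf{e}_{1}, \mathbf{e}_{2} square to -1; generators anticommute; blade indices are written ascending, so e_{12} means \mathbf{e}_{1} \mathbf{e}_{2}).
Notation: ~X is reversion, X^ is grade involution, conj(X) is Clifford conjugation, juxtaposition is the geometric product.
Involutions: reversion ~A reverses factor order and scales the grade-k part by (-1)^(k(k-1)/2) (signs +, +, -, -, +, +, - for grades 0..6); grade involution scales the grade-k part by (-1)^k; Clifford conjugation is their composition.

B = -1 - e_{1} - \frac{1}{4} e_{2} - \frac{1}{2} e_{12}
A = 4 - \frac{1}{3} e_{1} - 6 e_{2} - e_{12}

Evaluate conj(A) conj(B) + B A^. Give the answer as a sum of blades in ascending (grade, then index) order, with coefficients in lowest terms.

first term: -\frac{19}{3} + \frac{77}{12} e_{1} - \frac{25}{6} e_{2} - \frac{59}{12} e_{12}
second term: -\frac{8}{3} - \frac{13}{12} e_{1} - \frac{49}{6} e_{2} - \frac{83}{12} e_{12}
Answer: -9 + \frac{16}{3} e_{1} - \frac{37}{3} e_{2} - \frac{71}{6} e_{12}


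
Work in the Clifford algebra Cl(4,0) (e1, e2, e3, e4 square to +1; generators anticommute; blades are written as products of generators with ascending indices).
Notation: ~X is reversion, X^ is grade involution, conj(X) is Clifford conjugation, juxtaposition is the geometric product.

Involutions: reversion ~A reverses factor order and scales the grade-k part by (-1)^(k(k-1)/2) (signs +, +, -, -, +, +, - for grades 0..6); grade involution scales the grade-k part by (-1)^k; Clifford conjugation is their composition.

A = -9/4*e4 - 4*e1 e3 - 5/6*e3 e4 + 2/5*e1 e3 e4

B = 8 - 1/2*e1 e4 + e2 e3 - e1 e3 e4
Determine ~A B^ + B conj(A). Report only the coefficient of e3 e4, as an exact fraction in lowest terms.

first term: 2/5 - 47/24*e1 + 1/5*e3 - 22*e4 - 4*e1 e2 + 88/3*e1 e3 - 5/6*e2 e4 + 26/3*e3 e4 + 2/5*e1 e2 e4 - 16/5*e1 e3 e4 - 9/4*e2 e3 e4
second term: 2/5 - 7/24*e1 - 1/5*e3 + 22*e4 + 4*e1 e2 + 181/6*e1 e3 + 5/6*e2 e4 + 14/3*e3 e4 + 2/5*e1 e2 e4 + 16/5*e1 e3 e4 + 9/4*e2 e3 e4
Answer: 40/3


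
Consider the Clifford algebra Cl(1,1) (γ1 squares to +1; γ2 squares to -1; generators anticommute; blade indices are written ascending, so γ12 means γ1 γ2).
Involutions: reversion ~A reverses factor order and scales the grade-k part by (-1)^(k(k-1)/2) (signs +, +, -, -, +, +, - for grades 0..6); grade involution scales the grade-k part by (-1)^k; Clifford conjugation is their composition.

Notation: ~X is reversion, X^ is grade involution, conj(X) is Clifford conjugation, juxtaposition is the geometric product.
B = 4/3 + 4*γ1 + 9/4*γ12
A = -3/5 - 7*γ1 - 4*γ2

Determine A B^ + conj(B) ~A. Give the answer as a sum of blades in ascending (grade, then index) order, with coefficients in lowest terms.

first term: 136/5 - 239/15*γ1 - 253/12*γ2 - 347/20*γ12
second term: 136/5 - 239/15*γ1 - 253/12*γ2 + 347/20*γ12
Answer: 272/5 - 478/15*γ1 - 253/6*γ2


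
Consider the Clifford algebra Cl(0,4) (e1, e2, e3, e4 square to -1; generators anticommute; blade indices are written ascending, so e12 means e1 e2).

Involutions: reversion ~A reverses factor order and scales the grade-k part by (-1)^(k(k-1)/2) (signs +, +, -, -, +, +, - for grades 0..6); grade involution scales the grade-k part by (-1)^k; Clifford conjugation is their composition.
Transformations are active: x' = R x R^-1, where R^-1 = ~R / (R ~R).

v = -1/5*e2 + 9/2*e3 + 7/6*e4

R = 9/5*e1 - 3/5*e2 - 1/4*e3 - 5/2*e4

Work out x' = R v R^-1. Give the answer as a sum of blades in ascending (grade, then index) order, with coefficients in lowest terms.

~R = 9/5*e1 - 3/5*e2 - 1/4*e3 - 5/2*e4, and R ~R = -793/80, so R^-1 = ~R / (-793/80).
R v = 2353/600 - 9/25*e12 + 81/10*e13 + 21/10*e14 - 11/4*e23 - 6/5*e24 + 263/24*e34
Answer: -2172/1525*e1 + 1029/1525*e2 - 7873/1830*e3 + 99/122*e4


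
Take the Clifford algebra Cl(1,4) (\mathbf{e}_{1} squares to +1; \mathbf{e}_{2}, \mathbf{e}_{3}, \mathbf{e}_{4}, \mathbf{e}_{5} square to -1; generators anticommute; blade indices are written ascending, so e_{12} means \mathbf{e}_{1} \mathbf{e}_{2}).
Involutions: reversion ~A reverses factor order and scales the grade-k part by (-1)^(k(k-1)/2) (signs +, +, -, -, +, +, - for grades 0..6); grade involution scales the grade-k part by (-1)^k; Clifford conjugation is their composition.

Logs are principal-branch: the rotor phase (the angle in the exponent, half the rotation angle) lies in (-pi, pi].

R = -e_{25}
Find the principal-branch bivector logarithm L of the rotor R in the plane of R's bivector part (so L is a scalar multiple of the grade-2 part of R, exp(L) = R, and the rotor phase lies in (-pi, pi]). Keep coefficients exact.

The scalar part of R is 0, which fixes the principal-branch rotor phase; the unit plane is then the bivector part divided by the sine of that phase, and L is that plane scaled by the phase.
Concretely: cos(phase) = 0 gives phase = ±\frac{\pi}{2}, and since phase/sin(phase) is even the sign is immaterial: L = (phase/sin(phase)) * <R>_2 = (\frac{\pi}{2}) * <R>_2.
Answer: - \frac{\pi}{2} e_{25}


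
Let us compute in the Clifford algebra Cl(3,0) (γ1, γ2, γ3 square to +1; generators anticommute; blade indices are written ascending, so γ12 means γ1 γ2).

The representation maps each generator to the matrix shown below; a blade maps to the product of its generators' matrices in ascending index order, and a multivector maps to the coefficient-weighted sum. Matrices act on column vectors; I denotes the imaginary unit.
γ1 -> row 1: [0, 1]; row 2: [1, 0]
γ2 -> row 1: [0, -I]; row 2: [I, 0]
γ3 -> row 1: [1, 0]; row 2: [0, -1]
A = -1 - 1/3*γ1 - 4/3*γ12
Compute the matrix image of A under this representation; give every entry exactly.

Bivector images (products of the table entries): rho(γ12) = rho(γ1)rho(γ2) = row 1: [I, 0]; row 2: [0, -I].
M = (-1)*1 + (-1/3)*rho(γ1) + (-4/3)*rho(γ12), summed entrywise (1 is the identity matrix):
Answer: row 1: [-1 - 4*I/3, -1/3]; row 2: [-1/3, -1 + 4*I/3]


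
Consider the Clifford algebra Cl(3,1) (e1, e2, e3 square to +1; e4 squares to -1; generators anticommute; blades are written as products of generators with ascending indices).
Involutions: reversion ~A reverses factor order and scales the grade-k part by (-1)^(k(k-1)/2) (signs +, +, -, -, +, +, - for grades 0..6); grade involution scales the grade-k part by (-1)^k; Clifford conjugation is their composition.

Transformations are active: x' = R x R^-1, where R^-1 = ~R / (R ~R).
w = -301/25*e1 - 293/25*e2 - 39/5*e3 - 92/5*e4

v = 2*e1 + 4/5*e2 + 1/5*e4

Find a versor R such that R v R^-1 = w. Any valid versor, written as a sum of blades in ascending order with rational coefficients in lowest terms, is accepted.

Reasoning: v^2 = w^2 = 23/5 since conjugation preserves the quadratic form; R = v + w = -251/25*e1 - 273/25*e2 - 39/5*e3 - 91/5*e4 is then valid when invertible, keeping its own part and reversing (v - w)/2.
Answer: -251/25*e1 - 273/25*e2 - 39/5*e3 - 91/5*e4


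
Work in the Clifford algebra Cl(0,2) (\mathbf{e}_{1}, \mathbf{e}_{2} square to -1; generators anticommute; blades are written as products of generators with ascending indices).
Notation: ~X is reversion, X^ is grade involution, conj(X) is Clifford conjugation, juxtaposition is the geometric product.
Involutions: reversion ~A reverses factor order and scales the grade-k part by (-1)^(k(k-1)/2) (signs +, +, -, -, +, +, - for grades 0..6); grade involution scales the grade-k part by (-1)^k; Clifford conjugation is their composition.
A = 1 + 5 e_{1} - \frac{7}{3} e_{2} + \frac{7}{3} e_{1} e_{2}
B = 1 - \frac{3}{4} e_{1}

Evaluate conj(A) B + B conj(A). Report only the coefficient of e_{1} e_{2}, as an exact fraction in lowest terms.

first term: -\frac{11}{4} - \frac{23}{4} e_{1} + \frac{49}{12} e_{2} - \frac{7}{12} e_{1} e_{2}
second term: -\frac{11}{4} - \frac{23}{4} e_{1} + \frac{7}{12} e_{2} - \frac{49}{12} e_{1} e_{2}
Answer: -\frac{14}{3}


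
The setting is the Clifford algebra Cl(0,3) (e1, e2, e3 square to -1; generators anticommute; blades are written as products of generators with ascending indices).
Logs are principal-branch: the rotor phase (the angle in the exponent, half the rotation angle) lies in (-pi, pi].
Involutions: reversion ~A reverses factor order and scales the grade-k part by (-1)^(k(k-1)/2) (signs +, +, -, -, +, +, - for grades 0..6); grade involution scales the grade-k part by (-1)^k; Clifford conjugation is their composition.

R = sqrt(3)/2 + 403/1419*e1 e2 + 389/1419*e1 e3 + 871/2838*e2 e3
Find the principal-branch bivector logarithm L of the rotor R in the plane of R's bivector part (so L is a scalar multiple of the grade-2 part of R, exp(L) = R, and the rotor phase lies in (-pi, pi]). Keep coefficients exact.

The scalar part of R is sqrt(3)/2, which pins the rotor phase on the principal branch; dividing the bivector part by the sine of that phase recovers the unit plane, and L is the phase times that plane.
Concretely: cos(phase) = sqrt(3)/2 gives phase = ±pi/6, and since phase/sin(phase) is even the sign is immaterial: L = (phase/sin(phase)) * <R>_2 = (pi/3) * <R>_2.
Answer: 403*pi/4257*e1 e2 + 389*pi/4257*e1 e3 + 871*pi/8514*e2 e3


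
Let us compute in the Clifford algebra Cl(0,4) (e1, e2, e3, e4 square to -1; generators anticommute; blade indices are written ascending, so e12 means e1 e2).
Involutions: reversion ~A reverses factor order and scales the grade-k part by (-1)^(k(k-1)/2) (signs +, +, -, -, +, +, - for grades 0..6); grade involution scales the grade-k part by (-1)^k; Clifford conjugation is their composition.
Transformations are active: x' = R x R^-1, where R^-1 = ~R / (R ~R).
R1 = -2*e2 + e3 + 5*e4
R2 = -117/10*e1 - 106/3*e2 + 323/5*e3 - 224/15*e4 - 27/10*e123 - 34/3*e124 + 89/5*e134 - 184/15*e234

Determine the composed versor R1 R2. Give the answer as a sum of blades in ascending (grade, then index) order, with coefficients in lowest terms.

Distribute over the terms of R1 (each basis-blade product reordered to ascending indices, repeated generators contracted through their squares):
(-2*e2) R2 = -212/3 - 117/5*e12 + 27/5*e13 + 68/3*e14 - 646/5*e23 + 448/15*e24 - 368/15*e34 + 178/5*e1234
(e3) R2 = -323/5 + 27/10*e12 + 117/10*e13 + 89/5*e14 + 106/3*e23 - 184/15*e24 - 224/15*e34 - 34/3*e1234
(5*e4) R2 = 224/3 + 170/3*e12 - 89*e13 + 117/2*e14 + 184/3*e23 + 530/3*e24 - 323*e34 + 27/2*e1234
Summing the partial products and collecting blades:
Answer: -303/5 + 1079/30*e12 - 719/10*e13 + 2969/30*e14 - 488/15*e23 + 2914/15*e24 - 5437/15*e34 + 1133/30*e1234


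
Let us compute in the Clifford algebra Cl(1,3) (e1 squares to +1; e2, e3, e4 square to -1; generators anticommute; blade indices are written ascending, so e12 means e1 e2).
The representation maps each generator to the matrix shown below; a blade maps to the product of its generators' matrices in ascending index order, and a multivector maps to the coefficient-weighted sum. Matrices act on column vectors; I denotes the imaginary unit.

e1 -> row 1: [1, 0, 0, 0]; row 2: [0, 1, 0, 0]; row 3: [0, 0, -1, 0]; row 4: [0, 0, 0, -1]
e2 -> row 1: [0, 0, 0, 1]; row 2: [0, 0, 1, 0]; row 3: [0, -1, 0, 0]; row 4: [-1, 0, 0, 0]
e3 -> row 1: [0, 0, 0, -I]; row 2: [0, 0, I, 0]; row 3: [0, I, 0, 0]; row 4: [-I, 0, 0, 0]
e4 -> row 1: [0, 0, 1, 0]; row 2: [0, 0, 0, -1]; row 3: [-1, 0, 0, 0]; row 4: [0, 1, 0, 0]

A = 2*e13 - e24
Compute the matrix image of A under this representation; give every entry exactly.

Bivector images (products of the table entries): rho(e13) = rho(e1)rho(e3) = row 1: [0, 0, 0, -I]; row 2: [0, 0, I, 0]; row 3: [0, -I, 0, 0]; row 4: [I, 0, 0, 0]; rho(e24) = rho(e2)rho(e4) = row 1: [0, 1, 0, 0]; row 2: [-1, 0, 0, 0]; row 3: [0, 0, 0, 1]; row 4: [0, 0, -1, 0].
M = (2)*rho(e13) + (-1)*rho(e24), summed entrywise:
Answer: row 1: [0, -1, 0, -2*I]; row 2: [1, 0, 2*I, 0]; row 3: [0, -2*I, 0, -1]; row 4: [2*I, 0, 1, 0]


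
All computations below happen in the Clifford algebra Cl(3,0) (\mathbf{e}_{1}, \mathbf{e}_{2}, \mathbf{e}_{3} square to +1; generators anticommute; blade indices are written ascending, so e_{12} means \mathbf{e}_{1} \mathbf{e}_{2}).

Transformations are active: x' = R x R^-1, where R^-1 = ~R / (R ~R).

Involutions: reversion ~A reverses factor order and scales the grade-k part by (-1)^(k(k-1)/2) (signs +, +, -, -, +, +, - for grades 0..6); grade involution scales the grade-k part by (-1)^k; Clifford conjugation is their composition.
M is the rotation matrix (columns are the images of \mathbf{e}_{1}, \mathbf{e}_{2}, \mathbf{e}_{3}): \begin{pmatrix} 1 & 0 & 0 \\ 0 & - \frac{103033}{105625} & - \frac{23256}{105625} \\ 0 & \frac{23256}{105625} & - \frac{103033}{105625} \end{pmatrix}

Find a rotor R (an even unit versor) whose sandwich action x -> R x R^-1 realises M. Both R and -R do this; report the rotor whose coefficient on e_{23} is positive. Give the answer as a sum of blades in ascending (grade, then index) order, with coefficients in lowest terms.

Method: write R = a + b12*e_{12} + b13*e_{13} + b23*e_{23} with a^2 + b12^2 + b13^2 + b23^2 = 1 (so R^-1 = ~R). Expanding the columns R e_j ~R gives tr M = 4a^2 - 1 and, from the antisymmetric part, M21 - M12 = -4a*b12, M13 - M31 = 4a*b13, M32 - M23 = -4a*b23.
Here tr M = -\frac{100441}{105625}, so a^2 = (1 + tr M)/4 = \frac{1296}{105625} and a = ±\frac{36}{325}. Taking a = \frac{36}{325}: M21 - M12 = 0, M13 - M31 = 0, M32 - M23 = \frac{46512}{105625}, giving b12 = 0, b13 = 0, b23 = -\frac{323}{325}, i.e. R = \frac{36}{325} - \frac{323}{325} e_{23}.
Its e_{23} coefficient is negative, so report the other preimage -R.
Answer: -\frac{36}{325} + \frac{323}{325} e_{23}. Key observation: the double cover Spin(3) -> SO(3) sends R and -R to the same matrix (trace -\frac{100441}{105625} here), so the stated sign of the e_{23} coefficient is what selects one sheet.


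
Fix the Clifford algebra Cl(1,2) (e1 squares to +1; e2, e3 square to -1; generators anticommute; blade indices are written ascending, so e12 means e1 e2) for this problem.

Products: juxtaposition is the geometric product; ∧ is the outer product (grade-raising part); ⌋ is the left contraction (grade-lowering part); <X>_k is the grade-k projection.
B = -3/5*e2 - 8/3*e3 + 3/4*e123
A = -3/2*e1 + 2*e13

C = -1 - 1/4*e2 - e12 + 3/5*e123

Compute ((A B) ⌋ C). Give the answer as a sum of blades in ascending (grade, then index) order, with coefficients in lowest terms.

step 1: 16/3*e1 - 3/2*e2 + 9/10*e12 + 4*e13 - 9/8*e23 + 6/5*e123
step 2: -399/200 + 87/40*e1 - 116/15*e2 + 27/50*e3 - 9/10*e13 + 16/5*e23
Answer: -399/200 + 87/40*e1 - 116/15*e2 + 27/50*e3 - 9/10*e13 + 16/5*e23


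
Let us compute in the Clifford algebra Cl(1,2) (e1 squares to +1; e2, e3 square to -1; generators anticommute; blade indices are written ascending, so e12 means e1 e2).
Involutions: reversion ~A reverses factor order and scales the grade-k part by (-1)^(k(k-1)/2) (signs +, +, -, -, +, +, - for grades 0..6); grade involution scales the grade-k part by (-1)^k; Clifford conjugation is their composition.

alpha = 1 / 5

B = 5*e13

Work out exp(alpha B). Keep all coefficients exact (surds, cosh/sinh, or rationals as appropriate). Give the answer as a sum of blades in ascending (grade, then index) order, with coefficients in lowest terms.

B^2 = (5)^2*(e13)^2 = 25*(+1) = 25 (a basis 2-blade squares to minus the product of its generators' squares).
B^2 = 25 — since the square is positive, the closed form is hyperbolic: l = 5, alpha*l = 1, so exp(alpha B) = cosh(1) + (sinh(1)/5)*B = cosh(1) + (sinh(1)/5)*B.
Answer: cosh(1) + sinh(1)*e13


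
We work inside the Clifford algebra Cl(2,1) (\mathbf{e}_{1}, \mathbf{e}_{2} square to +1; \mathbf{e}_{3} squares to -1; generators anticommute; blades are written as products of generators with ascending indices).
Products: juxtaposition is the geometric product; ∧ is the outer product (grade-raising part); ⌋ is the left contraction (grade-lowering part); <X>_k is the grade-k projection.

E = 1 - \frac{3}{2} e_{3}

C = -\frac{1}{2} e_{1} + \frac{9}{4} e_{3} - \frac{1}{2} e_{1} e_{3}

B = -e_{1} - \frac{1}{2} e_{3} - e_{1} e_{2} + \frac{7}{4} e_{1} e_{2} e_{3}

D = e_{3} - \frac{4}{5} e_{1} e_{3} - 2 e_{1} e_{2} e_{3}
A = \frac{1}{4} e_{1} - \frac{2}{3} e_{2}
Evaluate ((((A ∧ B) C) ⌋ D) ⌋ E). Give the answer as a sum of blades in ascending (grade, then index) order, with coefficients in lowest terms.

step 1: -\frac{2}{3} e_{1} e_{2} - \frac{1}{8} e_{1} e_{3} + \frac{1}{3} e_{2} e_{3}
step 2: \frac{1}{16} + \frac{9}{32} e_{1} - \frac{13}{12} e_{2} - \frac{1}{16} e_{3} + \frac{1}{6} e_{1} e_{2} - \frac{1}{3} e_{2} e_{3} - \frac{5}{3} e_{1} e_{2} e_{3}
step 3: \frac{163}{48} + \frac{43}{60} e_{1} + \frac{41}{240} e_{3} - \frac{1}{8} e_{1} e_{2} - \frac{133}{60} e_{1} e_{3} - \frac{9}{16} e_{2} e_{3} - \frac{1}{8} e_{1} e_{2} e_{3}
step 4: \frac{1753}{480} - \frac{163}{32} e_{3}
Answer: \frac{1753}{480} - \frac{163}{32} e_{3}


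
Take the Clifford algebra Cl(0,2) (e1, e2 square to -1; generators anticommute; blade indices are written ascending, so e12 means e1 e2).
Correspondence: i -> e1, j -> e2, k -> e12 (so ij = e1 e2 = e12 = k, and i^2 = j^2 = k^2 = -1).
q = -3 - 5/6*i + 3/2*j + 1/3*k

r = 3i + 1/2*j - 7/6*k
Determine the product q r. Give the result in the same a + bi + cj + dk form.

In blades: q = -3 - 5/6*e1 + 3/2*e2 + 1/3*e12, r = 3*e1 + 1/2*e2 - 7/6*e12.
Distribute q over r term by term (generator squares from the signature, products reordered to ascending indices): (-3)*r = -9*e1 - 3/2*e2 + 7/2*e12; (-5/6*e1)*r = 5/2 - 35/36*e2 - 5/12*e12; (3/2*e2)*r = -3/4 - 7/4*e1 - 9/2*e12; (1/3*e12)*r = 7/18 - 1/6*e1 + e2.
Sum: 77/36 - 131/12*e1 - 53/36*e2 - 17/12*e12; translating back through the correspondence:
Answer: 77/36 - 131/12*i - 53/36*j - 17/12*k


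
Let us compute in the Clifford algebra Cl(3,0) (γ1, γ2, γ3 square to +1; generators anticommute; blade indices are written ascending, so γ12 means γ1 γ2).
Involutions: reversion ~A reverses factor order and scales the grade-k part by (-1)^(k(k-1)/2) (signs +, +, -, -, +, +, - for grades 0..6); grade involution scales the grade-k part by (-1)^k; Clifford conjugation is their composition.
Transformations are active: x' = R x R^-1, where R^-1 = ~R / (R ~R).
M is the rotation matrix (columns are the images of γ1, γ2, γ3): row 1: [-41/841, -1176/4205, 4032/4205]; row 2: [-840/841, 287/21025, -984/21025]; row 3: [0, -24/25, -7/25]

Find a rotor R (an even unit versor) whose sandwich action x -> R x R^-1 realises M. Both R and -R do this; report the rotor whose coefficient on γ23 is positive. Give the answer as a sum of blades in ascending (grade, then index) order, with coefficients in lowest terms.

Method: write R = a + b12*γ12 + b13*γ13 + b23*γ23 with a^2 + b12^2 + b13^2 + b23^2 = 1 (so R^-1 = ~R). Expanding the columns R e_j ~R gives tr M = 4a^2 - 1 and, from the antisymmetric part, M21 - M12 = -4a*b12, M13 - M31 = 4a*b13, M32 - M23 = -4a*b23.
Here tr M = -265/841, so a^2 = (1 + tr M)/4 = 144/841 and a = ±12/29. Taking a = 12/29: M21 - M12 = -3024/4205, M13 - M31 = 4032/4205, M32 - M23 = -768/841, giving b12 = 63/145, b13 = 84/145, b23 = 16/29, i.e. R = 12/29 + 63/145*γ12 + 84/145*γ13 + 16/29*γ23.
Its γ23 coefficient is already positive.
Answer: 12/29 + 63/145*γ12 + 84/145*γ13 + 16/29*γ23. Uniqueness: Spin(3) -> SO(3) maps R and -R to the same rotation of trace -265/841; fixing the sign of the γ23 coefficient removes the ambiguity.
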